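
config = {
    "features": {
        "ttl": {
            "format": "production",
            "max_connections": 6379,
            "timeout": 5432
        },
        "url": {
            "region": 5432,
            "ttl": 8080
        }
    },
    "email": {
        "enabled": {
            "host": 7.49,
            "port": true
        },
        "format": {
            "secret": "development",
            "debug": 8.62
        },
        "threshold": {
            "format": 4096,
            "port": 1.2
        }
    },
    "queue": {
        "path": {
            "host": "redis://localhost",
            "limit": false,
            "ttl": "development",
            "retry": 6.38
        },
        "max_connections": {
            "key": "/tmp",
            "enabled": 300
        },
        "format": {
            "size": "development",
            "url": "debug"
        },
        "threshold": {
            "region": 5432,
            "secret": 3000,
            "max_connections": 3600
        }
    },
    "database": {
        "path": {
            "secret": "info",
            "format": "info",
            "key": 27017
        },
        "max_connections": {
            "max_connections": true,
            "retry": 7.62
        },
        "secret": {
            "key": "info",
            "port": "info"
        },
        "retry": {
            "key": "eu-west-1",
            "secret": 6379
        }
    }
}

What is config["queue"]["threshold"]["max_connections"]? 3600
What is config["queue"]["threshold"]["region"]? 5432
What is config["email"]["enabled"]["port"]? True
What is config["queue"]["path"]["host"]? "redis://localhost"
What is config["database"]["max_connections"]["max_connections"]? True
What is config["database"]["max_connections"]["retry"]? 7.62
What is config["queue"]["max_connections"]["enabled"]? 300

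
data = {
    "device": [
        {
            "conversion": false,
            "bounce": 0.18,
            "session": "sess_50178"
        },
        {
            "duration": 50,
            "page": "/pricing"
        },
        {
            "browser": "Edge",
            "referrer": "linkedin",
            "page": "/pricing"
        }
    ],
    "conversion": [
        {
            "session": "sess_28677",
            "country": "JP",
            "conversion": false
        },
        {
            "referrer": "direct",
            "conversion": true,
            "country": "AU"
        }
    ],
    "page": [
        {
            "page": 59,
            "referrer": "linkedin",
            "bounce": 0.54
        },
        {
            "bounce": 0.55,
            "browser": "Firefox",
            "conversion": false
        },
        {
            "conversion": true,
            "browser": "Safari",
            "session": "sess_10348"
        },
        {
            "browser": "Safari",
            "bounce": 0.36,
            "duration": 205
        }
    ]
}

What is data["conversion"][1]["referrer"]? "direct"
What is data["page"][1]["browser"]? "Firefox"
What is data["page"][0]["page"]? 59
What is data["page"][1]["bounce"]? 0.55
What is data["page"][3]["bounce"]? 0.36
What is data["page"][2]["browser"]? "Safari"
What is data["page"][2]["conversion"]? True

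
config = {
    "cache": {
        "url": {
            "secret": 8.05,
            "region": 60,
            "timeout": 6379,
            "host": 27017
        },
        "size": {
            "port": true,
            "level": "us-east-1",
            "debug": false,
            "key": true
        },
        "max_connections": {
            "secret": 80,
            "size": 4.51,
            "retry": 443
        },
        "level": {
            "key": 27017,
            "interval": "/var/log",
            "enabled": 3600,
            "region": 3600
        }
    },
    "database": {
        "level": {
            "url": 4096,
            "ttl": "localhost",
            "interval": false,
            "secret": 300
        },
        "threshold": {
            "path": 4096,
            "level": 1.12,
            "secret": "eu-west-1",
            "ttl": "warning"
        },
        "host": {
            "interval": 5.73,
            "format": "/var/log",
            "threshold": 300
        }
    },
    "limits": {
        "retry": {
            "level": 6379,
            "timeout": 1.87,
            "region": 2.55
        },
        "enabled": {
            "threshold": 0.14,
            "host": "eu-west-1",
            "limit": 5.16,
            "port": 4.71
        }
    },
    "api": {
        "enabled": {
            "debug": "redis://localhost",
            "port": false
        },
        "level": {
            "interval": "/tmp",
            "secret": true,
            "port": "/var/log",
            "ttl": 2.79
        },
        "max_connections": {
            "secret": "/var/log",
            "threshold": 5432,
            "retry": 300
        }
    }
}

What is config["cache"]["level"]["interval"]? "/var/log"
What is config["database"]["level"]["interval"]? False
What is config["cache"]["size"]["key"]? True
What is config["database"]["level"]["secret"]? 300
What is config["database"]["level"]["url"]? 4096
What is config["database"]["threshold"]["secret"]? "eu-west-1"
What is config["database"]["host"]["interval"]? 5.73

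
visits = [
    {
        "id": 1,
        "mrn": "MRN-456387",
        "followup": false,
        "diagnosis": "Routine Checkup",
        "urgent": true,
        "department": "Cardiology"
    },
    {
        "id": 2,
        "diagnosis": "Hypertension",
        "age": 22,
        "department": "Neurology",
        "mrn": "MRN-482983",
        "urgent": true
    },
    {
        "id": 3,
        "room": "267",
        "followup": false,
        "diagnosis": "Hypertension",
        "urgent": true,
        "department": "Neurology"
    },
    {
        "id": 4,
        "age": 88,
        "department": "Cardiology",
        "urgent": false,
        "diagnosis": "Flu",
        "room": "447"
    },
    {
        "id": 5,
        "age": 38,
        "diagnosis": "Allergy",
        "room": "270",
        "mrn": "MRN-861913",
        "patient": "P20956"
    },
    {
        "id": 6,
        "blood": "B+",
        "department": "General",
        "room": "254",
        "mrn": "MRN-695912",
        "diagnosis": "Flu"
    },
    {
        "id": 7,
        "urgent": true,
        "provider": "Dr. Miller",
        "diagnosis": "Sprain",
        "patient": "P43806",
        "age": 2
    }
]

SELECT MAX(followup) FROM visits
False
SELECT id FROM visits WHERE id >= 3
[3, 4, 5, 6, 7]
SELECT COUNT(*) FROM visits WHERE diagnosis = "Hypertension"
2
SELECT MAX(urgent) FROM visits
True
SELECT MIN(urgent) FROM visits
False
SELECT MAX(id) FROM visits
7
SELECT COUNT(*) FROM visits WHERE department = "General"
1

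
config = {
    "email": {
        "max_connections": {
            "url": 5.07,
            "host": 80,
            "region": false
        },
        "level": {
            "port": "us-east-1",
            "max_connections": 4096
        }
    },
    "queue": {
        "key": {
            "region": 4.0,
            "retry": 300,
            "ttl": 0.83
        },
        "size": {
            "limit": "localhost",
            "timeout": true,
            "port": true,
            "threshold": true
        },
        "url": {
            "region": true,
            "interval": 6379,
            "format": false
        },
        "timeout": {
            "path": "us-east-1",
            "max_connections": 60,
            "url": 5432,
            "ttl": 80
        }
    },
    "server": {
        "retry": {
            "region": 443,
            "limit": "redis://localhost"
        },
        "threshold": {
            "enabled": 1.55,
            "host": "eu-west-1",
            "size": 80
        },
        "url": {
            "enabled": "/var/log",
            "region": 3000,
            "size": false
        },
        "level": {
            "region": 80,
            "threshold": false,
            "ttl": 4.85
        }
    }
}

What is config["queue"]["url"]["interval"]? 6379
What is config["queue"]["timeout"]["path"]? "us-east-1"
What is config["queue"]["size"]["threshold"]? True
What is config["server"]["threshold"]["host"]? "eu-west-1"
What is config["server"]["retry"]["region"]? 443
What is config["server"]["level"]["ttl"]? 4.85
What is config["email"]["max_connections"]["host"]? 80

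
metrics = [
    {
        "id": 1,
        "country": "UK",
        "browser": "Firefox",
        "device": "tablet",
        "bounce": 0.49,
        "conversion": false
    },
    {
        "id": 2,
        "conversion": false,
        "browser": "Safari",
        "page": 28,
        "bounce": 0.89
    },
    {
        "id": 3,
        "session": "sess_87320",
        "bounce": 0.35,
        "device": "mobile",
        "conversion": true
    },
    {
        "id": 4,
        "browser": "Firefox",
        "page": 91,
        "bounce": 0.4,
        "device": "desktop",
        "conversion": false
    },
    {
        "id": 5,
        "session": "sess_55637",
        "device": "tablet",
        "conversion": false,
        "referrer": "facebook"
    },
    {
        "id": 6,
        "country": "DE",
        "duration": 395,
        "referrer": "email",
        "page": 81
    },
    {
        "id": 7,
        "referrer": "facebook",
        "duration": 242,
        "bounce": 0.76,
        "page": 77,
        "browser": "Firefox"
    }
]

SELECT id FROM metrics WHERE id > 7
[]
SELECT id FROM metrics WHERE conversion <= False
[1, 2, 4, 5]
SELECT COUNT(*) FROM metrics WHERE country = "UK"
1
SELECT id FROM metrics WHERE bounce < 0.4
[3]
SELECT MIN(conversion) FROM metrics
False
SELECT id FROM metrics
[1, 2, 3, 4, 5, 6, 7]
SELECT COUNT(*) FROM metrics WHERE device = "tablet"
2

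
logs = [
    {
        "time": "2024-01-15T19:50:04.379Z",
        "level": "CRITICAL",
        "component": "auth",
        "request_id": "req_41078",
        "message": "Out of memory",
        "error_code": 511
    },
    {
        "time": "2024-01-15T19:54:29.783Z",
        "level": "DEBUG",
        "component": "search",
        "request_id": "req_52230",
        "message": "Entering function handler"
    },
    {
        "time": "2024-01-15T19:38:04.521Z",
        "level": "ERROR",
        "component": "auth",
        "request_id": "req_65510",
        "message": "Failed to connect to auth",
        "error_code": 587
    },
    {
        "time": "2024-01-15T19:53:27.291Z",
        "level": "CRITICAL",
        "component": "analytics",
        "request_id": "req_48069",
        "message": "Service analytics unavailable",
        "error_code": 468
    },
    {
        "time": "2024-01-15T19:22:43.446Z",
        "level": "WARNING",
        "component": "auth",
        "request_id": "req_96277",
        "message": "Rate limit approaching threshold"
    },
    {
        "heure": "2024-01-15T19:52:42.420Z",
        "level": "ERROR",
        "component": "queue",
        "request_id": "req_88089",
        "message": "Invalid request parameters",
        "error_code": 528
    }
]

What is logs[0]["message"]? "Out of memory"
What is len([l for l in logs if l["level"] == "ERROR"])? 2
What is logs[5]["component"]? "queue"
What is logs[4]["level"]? "WARNING"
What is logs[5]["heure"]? "2024-01-15T19:52:42.420Z"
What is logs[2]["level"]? "ERROR"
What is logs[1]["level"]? "DEBUG"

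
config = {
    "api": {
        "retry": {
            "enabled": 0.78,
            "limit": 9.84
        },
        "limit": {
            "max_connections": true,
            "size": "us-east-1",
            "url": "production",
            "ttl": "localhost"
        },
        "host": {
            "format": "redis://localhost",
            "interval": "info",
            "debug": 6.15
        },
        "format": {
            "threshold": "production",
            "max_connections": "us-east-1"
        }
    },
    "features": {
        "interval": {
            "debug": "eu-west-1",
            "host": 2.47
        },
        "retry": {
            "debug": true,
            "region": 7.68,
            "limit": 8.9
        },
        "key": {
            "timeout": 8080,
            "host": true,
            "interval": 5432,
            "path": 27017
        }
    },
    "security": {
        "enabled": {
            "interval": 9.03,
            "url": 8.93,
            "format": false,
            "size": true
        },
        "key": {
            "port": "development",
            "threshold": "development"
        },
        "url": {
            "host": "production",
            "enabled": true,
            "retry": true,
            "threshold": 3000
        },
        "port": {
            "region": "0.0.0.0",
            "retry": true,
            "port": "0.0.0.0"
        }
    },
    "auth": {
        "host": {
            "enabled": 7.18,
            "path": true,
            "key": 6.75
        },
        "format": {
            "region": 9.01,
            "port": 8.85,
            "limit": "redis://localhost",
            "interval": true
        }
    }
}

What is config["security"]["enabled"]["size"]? True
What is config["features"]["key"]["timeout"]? 8080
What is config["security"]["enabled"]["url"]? 8.93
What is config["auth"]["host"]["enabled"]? 7.18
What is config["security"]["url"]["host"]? "production"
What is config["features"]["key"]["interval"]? 5432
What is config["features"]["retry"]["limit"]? 8.9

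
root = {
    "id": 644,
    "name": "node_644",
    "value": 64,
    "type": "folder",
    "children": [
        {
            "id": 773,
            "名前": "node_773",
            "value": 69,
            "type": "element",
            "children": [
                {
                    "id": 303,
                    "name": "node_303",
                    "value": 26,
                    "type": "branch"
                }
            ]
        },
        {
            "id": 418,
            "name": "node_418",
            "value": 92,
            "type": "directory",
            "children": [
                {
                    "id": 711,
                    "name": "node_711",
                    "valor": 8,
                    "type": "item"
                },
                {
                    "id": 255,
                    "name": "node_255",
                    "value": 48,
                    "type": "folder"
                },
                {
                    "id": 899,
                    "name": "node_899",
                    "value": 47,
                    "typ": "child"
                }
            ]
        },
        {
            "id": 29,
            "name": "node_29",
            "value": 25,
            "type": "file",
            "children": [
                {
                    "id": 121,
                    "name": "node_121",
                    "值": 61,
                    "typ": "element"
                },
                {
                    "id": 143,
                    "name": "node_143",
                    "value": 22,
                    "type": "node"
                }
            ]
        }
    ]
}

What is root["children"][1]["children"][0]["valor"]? 8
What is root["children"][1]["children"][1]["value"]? 48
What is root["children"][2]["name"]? "node_29"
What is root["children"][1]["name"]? "node_418"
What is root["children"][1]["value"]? 92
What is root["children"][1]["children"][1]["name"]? "node_255"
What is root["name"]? "node_644"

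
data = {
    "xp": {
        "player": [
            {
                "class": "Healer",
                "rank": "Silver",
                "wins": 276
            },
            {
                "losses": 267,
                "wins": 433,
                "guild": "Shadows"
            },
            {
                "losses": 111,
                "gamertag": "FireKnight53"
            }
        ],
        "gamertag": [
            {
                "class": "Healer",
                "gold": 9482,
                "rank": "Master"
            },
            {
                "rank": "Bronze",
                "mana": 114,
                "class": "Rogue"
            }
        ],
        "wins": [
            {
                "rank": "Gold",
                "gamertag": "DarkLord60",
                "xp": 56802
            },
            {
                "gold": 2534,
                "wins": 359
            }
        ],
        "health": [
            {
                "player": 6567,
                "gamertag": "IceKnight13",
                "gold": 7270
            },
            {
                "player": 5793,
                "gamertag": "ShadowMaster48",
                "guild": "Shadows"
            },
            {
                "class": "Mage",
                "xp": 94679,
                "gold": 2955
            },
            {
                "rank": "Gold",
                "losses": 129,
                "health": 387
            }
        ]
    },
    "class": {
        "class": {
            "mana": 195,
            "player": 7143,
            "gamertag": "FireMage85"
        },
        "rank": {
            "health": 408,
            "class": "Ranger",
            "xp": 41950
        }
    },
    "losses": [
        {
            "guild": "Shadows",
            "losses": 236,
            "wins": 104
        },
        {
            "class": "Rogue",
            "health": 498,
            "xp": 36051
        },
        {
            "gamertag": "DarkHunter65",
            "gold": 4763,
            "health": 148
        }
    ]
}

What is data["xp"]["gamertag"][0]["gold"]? 9482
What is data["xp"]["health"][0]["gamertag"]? "IceKnight13"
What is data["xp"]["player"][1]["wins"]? 433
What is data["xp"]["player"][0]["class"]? "Healer"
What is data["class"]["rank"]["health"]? 408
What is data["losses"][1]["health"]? 498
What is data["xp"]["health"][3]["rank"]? "Gold"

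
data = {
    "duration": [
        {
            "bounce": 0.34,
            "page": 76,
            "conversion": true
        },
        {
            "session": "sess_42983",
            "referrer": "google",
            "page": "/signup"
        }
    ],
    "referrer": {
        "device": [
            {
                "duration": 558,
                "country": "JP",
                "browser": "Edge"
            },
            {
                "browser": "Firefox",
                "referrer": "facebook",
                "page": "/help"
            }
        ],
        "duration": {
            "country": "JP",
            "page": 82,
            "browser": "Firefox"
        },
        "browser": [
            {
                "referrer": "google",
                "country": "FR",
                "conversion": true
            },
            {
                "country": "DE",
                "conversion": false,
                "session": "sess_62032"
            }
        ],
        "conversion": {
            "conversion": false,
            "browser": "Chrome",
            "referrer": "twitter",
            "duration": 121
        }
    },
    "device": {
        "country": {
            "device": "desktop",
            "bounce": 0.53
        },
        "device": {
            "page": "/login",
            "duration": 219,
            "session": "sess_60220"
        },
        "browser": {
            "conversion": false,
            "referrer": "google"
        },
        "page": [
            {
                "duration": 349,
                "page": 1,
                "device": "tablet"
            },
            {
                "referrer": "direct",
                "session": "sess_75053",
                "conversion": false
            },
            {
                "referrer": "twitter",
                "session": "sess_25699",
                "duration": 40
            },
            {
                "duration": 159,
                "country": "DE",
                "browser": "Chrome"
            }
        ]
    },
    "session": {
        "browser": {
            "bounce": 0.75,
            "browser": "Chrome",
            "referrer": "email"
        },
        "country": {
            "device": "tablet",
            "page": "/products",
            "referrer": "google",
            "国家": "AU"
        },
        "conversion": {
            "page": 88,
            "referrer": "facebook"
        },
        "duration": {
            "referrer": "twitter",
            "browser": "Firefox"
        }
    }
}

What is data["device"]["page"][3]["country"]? "DE"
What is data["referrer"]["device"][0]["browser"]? "Edge"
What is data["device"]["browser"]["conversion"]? False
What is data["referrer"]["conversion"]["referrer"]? "twitter"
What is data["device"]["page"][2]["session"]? "sess_25699"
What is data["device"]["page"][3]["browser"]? "Chrome"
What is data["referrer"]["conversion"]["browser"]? "Chrome"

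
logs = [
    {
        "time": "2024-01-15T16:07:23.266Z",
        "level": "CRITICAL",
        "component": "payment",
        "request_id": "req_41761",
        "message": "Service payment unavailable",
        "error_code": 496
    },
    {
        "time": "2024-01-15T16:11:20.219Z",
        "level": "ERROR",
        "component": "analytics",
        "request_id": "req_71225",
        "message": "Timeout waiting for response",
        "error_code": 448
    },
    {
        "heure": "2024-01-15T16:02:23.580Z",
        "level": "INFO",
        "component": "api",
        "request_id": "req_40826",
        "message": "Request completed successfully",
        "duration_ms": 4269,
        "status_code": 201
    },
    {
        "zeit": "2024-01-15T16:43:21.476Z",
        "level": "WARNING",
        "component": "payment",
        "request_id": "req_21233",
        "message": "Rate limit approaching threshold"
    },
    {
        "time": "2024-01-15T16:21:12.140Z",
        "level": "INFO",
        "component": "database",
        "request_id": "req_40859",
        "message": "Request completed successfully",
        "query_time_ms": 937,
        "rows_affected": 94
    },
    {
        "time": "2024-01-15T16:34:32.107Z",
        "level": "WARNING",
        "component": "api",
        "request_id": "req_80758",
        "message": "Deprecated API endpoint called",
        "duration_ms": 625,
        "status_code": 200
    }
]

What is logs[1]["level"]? "ERROR"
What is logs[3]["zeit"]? "2024-01-15T16:43:21.476Z"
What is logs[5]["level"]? "WARNING"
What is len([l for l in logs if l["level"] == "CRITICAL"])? 1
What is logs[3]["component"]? "payment"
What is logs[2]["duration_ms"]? 4269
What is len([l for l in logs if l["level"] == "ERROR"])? 1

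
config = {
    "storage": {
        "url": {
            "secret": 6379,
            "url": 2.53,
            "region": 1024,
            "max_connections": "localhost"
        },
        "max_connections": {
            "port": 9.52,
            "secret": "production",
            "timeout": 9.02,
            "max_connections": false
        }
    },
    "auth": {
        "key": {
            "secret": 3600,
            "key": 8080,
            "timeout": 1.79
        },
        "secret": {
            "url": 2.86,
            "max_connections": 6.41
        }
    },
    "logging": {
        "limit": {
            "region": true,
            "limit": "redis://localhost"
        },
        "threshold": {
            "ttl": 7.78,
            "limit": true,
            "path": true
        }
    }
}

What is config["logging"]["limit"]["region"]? True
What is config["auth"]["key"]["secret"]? 3600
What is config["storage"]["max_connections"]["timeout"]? 9.02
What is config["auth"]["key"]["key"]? 8080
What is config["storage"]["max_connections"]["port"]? 9.52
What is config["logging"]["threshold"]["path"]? True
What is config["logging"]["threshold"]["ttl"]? 7.78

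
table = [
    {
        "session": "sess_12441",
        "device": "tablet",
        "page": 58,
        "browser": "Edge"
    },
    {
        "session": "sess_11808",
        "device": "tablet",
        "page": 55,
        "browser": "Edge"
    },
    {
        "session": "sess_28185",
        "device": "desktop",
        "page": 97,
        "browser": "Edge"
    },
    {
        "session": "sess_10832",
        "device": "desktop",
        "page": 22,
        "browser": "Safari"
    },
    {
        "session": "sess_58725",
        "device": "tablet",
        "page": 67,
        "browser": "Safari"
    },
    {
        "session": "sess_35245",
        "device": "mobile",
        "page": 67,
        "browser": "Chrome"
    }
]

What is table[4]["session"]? "sess_58725"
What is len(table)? 6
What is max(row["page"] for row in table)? 97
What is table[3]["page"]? 22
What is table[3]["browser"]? "Safari"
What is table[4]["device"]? "tablet"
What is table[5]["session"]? "sess_35245"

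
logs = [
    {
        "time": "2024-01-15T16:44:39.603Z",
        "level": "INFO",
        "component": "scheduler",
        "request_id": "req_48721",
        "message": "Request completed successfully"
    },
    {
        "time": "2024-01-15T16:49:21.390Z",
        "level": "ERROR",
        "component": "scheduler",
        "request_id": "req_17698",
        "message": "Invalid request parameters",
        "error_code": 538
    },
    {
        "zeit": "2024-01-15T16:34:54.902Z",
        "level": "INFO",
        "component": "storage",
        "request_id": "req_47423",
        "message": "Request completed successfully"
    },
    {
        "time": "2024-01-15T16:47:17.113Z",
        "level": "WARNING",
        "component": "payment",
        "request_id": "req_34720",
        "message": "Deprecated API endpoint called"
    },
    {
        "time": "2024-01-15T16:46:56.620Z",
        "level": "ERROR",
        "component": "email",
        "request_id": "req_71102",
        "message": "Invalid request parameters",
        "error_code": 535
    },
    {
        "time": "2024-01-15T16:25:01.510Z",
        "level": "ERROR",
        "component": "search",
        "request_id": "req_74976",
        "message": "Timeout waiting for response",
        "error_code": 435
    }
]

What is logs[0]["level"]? "INFO"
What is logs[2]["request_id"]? "req_47423"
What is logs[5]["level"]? "ERROR"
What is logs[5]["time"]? "2024-01-15T16:25:01.510Z"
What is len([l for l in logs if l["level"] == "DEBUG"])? 0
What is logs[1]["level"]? "ERROR"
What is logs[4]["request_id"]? "req_71102"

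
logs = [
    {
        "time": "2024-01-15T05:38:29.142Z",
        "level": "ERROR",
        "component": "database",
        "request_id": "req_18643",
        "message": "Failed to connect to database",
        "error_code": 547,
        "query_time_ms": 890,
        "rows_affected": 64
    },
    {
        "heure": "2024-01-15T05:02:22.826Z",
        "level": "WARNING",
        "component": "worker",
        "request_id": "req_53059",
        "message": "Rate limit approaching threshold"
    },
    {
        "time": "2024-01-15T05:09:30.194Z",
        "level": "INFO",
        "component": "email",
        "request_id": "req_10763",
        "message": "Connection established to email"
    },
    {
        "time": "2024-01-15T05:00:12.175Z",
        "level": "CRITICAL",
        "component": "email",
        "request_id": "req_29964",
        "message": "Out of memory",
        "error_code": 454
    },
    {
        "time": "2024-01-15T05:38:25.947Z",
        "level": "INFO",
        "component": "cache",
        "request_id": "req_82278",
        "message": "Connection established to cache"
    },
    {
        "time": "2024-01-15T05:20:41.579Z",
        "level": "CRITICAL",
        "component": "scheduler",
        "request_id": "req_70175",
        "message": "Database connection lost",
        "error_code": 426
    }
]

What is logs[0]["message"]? "Failed to connect to database"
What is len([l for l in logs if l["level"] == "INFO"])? 2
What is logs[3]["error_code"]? 454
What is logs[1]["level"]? "WARNING"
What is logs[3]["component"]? "email"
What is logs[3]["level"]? "CRITICAL"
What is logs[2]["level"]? "INFO"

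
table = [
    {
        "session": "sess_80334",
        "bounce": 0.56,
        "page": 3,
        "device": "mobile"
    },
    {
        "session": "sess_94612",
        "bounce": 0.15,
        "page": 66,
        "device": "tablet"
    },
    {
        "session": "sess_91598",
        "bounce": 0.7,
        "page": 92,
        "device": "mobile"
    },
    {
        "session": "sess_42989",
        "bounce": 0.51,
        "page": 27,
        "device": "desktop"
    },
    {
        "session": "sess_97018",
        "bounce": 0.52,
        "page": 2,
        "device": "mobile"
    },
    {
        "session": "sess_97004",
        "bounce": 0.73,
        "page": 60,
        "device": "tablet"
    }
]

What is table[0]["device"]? "mobile"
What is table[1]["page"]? 66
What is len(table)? 6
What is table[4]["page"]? 2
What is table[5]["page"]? 60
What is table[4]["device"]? "mobile"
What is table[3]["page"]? 27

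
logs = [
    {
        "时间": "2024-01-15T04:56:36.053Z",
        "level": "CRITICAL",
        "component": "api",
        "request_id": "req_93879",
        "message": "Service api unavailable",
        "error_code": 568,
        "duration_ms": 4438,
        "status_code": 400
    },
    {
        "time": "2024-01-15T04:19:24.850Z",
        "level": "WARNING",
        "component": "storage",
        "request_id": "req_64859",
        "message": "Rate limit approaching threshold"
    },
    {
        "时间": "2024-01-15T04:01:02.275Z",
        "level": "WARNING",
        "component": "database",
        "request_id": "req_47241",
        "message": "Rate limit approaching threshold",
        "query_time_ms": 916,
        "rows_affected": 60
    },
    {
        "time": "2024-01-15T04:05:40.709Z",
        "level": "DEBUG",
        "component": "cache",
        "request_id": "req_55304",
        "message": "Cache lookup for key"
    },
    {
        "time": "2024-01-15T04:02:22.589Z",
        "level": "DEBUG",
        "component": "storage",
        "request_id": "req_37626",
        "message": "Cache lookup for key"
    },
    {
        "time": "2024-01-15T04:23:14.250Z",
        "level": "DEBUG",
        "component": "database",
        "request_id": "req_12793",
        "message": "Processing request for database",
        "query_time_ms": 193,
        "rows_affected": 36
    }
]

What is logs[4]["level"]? "DEBUG"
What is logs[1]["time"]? "2024-01-15T04:19:24.850Z"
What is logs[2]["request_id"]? "req_47241"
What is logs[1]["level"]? "WARNING"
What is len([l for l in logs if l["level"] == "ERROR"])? 0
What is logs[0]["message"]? "Service api unavailable"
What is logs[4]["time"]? "2024-01-15T04:02:22.589Z"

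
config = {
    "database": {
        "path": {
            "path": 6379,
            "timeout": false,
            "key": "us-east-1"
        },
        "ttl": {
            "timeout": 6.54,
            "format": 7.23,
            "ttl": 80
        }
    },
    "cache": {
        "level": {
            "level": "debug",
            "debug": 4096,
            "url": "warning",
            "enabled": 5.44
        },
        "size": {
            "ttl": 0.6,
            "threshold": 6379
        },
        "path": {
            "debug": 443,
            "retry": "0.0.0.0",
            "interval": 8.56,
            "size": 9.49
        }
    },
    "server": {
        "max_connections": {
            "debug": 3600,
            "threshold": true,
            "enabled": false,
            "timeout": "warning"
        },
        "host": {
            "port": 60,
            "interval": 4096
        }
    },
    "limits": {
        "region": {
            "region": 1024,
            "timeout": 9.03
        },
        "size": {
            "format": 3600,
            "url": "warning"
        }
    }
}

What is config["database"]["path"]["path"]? 6379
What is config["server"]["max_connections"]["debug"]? 3600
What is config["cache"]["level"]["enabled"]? 5.44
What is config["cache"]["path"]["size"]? 9.49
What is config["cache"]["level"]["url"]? "warning"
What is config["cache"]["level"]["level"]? "debug"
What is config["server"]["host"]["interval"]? 4096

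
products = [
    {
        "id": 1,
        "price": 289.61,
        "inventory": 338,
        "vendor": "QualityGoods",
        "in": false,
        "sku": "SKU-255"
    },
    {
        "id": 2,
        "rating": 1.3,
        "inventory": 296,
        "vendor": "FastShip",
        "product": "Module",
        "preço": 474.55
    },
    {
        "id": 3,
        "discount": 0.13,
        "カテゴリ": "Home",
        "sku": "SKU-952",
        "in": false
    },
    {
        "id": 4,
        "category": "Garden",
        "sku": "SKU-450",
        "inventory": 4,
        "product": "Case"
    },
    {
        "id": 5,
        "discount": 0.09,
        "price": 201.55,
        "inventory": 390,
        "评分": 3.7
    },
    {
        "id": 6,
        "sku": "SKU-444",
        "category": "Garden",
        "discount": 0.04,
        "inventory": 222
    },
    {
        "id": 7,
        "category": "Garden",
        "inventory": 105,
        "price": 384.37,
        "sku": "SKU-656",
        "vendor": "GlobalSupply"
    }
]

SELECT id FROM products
[1, 2, 3, 4, 5, 6, 7]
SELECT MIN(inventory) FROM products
4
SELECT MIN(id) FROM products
1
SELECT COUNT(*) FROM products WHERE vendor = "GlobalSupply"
1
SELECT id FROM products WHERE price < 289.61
[5]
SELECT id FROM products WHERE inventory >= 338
[1, 5]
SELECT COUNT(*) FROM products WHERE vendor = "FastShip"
1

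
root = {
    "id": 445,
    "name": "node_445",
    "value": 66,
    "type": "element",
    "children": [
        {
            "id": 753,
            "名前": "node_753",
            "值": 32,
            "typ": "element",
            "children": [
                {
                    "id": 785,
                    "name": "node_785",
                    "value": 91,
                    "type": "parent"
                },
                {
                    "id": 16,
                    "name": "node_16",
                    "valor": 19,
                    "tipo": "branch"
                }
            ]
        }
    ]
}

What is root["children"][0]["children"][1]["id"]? 16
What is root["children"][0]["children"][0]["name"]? "node_785"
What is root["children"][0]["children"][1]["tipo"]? "branch"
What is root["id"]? 445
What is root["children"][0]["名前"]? "node_753"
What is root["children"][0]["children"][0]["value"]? 91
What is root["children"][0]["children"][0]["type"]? "parent"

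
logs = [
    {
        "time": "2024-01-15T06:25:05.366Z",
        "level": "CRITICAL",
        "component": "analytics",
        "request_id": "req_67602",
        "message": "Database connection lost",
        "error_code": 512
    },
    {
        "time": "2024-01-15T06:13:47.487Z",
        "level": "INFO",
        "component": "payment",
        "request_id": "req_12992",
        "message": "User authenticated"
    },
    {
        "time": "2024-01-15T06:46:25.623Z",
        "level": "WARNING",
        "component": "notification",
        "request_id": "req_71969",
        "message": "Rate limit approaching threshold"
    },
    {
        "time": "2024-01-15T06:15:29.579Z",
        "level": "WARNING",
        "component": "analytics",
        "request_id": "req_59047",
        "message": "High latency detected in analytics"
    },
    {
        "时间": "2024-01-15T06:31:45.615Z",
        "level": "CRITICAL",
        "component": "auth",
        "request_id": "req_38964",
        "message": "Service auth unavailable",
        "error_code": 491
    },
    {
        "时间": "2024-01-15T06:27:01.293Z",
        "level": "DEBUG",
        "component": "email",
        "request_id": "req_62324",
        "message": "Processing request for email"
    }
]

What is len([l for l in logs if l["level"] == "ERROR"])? 0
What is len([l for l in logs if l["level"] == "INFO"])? 1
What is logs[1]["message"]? "User authenticated"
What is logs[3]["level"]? "WARNING"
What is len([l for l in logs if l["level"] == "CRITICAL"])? 2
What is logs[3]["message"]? "High latency detected in analytics"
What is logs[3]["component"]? "analytics"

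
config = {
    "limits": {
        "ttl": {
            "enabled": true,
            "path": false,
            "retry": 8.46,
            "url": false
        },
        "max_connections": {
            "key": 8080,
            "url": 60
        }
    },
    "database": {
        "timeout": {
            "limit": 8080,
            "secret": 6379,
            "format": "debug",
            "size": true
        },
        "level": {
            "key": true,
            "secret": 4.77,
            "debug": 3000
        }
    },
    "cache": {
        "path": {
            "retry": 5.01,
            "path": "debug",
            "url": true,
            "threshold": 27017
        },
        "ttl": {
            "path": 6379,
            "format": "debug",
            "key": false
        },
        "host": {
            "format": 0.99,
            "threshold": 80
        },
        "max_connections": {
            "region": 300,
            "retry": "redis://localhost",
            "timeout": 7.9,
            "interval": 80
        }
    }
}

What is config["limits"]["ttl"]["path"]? False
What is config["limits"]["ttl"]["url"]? False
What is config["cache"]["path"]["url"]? True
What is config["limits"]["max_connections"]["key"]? 8080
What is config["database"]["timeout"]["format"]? "debug"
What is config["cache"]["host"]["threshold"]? 80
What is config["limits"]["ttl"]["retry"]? 8.46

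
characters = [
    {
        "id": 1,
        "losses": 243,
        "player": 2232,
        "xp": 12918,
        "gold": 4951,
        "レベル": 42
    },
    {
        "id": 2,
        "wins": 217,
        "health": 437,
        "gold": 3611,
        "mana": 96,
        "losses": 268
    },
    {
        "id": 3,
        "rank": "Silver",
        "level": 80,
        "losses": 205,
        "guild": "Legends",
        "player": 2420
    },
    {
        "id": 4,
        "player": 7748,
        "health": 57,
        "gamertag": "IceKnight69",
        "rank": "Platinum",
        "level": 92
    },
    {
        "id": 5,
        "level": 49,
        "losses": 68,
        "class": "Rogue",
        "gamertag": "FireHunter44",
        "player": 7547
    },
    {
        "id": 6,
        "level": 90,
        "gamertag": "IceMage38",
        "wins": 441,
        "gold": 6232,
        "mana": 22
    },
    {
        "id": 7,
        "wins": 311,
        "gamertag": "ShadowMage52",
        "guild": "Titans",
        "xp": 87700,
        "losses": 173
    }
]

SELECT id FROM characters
[1, 2, 3, 4, 5, 6, 7]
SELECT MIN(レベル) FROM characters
42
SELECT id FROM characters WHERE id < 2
[1]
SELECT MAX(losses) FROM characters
268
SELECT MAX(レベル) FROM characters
42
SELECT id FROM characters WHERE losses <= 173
[5, 7]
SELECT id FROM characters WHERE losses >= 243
[1, 2]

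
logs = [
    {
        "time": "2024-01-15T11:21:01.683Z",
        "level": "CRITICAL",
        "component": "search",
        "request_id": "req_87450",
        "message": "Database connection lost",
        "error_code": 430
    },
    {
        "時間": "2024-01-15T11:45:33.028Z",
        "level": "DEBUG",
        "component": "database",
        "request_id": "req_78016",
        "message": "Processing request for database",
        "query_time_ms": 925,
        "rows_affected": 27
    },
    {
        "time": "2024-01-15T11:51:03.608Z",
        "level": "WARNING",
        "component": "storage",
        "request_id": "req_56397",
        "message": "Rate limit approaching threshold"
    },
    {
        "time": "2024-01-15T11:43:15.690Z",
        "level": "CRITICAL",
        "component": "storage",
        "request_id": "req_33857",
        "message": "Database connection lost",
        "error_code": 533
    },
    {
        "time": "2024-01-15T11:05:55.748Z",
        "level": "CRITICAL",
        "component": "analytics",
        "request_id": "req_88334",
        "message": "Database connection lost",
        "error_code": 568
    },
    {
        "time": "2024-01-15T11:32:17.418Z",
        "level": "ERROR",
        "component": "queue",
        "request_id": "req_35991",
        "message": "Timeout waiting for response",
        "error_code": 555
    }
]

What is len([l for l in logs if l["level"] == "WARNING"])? 1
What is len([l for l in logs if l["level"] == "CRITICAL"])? 3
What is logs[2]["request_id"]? "req_56397"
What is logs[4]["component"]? "analytics"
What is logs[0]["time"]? "2024-01-15T11:21:01.683Z"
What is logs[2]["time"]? "2024-01-15T11:51:03.608Z"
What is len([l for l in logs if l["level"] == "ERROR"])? 1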